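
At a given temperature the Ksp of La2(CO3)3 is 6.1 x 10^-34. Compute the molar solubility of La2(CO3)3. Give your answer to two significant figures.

La2(CO3)3(s) ⇌ 2 La^3+ + 3 CO3^2-
Ksp = [La^3+]^2[CO3^2-]^3
For each mole of La2(CO3)3 that dissolves: [La^3+] = 2s, [CO3^2-] = 3s.
Ksp = (2s)^2(3s)^3 = 108s^5
s^5 = 6.1 x 10^-34 / 108, so s = 8.9 × 10^-8 M

s = 8.9e-8 M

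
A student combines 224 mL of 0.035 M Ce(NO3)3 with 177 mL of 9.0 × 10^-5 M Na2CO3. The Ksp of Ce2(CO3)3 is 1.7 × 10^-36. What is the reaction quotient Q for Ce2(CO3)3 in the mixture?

2.4 x 10^-17

Total volume = 224 + 177 = 401 mL.
[Ce^3+] = 3.5 × 10^-2 × (224/401) = 1.96 × 10^-2 M
[CO3^2-] = 9.0 × 10^-5 × (177/401) = 3.97 × 10^-5 M
Ce2(CO3)3(s) ⇌ 2 Ce^3+ + 3 CO3^2-, so Q = [Ce^3+]^2[CO3^2-]^3
Q = (1.96 × 10^-2)^2(3.97 × 10^-5)^3 = 2.4 × 10^-17
Q > Ksp, so Ce2(CO3)3 will precipitate.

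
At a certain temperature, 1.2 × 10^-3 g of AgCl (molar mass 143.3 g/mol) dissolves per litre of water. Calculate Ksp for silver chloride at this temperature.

Ksp ≈ 7.0 x 10^-11

Molar solubility s = (1.2 × 10^-3 g/L) / (143.3 g/mol) = 8.37 x 10^-6 M.
AgCl(s) ⇌ Ag^+(aq) + Cl^-(aq)
If s mol/L of AgCl dissolves, [Ag^+] = s and [Cl^-] = s.
Ksp = [Ag^+][Cl^-]
Ksp = (s)(s) = s^2
Ksp = (8.37 × 10^-6)^2 = 7.0 × 10^-11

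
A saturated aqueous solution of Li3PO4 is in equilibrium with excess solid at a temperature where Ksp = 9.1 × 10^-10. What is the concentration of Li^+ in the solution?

[Li^+] ≈ 7.2 x 10^-3 M

Li3PO4(s) ⇌ 3 Li^+(aq) + PO4^3-(aq)
Ksp = [Li^+]^3[PO4^3-]
Let s = molar solubility. Then [Li^+] = 3s and [PO4^3-] = s.
Ksp = (3s)^3s = 27s^4
Solving, s = (9.1 × 10^-10/27)^(1/4) = 2.41 × 10^-3 M
[Li^+] = 3s = 7.2 x 10^-3 M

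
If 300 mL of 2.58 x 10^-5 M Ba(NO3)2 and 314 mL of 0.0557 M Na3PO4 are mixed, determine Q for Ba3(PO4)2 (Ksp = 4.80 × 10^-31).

Total volume = 300 + 314 = 614 mL.
[Ba^2+] = 2.58 × 10^-5 × (300/614) = 1.261 × 10^-5 M
[PO4^3-] = 5.57 × 10^-2 × (314/614) = 2.849 × 10^-2 M
Ba3(PO4)2(s) ⇌ 3 Ba^2+ + 2 PO4^3-, so Q = [Ba^2+]^3[PO4^3-]^2
Q = (1.261 × 10^-5)^3(2.849 × 10^-2)^2 = 1.63 × 10^-18
Q > Ksp, so Ba3(PO4)2 will precipitate.

1.63 × 10^-18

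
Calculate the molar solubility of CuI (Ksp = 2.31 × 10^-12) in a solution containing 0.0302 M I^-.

s ≈ 7.65e-11 M

CuI(s) ⇌ Cu^+ + I^-
Ksp = [Cu^+][I^-]
Let s = moles of CuI that dissolve per litre. [Cu^+] = s, [I^-] = 0.0302 + s ≈ 0.0302 (Ksp is small, so little additional dissolves).
Ksp ≈ s × 0.0302
s = 7.65 × 10^-11 M
Check: s = 7.6 × 10^-11 ≪ 0.0302, so the approximation is valid.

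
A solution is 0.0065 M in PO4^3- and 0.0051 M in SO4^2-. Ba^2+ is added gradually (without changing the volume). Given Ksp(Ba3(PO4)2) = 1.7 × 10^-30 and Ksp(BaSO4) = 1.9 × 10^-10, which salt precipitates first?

Each salt begins to precipitate when Q = Ksp, i.e. when [Ba^2+] reaches its threshold.
For Ba3(PO4)2: 1.7 × 10^-30 = (0.0065)^2 × [Ba^2+]^3  ⇒  [Ba^2+] = 3.4 × 10^-9 M.
For BaSO4: 1.9 × 10^-10 = 0.0051 × [Ba^2+]  ⇒  [Ba^2+] = 3.7 × 10^-8 M.
The salt with the lower threshold [Ba^2+] precipitates first: Ba3(PO4)2.

Ba3(PO4)2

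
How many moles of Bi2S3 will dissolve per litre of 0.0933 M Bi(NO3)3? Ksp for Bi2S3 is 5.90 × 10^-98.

Bi2S3(s) ⇌ 2 Bi^3+(aq) + 3 S^2-(aq)
Ksp = [Bi^3+]^2[S^2-]^3
If s mol/L dissolves here, [Bi^3+] = 0.0933 + 2s ≈ 0.0933, [S^2-] = 3s (Ksp is small, so little additional dissolves).
Ksp ≈ (0.0933)^2 × (3s)^3
s = 6.31 × 10^-33 M
Check: 2s = 1.3 × 10^-32 ≪ 0.0933, so the approximation is valid.

s ≈ 6.31 x 10^-33 M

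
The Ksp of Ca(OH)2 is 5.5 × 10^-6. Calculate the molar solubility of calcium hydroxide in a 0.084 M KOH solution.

Ca(OH)2(s) ⇌ Ca^2+(aq) + 2 OH^-(aq)
Ksp = [Ca^2+][OH^-]^2
Let s = moles of Ca(OH)2 that dissolve per litre. [Ca^2+] = s, [OH^-] = 0.084 + 2s ≈ 0.084 (since OH^- from KOH dominates).
Ksp ≈ s × (0.084)^2
s = 7.8 x 10^-4 M
Check: 2s = 1.6 × 10^-3 ≪ 0.084, so the approximation is valid.

s ≈ 7.8 x 10^-4 M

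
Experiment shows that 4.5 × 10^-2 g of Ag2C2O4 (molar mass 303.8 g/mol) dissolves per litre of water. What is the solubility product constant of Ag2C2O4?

Molar solubility s = (4.5 × 10^-2 g/L) / (303.8 g/mol) = 1.48 × 10^-4 M.
Ag2C2O4(s) ⇌ 2 Ag^+ + C2O4^2-
If s mol/L of Ag2C2O4 dissolves, [Ag^+] = 2s and [C2O4^2-] = s.
Ksp = [Ag^+]^2[C2O4^2-]
Substituting: Ksp = (2s)^2s = 4s^3
With s = 1.48 x 10^-4: Ksp = 1.3 x 10^-11

1.3 x 10^-11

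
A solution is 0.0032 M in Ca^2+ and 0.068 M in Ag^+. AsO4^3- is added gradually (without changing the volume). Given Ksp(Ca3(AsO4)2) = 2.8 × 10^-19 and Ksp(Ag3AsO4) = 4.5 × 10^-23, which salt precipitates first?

Ag3AsO4

Each salt begins to precipitate when Q = Ksp, i.e. when [AsO4^3-] reaches its threshold.
For Ca3(AsO4)2: 2.8 × 10^-19 = (0.0032)^3 × [AsO4^3-]^2  ⇒  [AsO4^3-] = 2.9 x 10^-6 M.
For Ag3AsO4: 4.5 × 10^-23 = (0.068)^3 × [AsO4^3-]  ⇒  [AsO4^3-] = 1.4 × 10^-19 M.
The salt with the lower threshold [AsO4^3-] precipitates first: Ag3AsO4.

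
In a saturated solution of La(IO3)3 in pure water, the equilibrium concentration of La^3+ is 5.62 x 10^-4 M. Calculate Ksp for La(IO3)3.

La(IO3)3(s) ⇌ La^3+(aq) + 3 IO3^-(aq)
Stoichiometry gives [IO3^-] = (3/1)[La^3+] = 1.686 × 10^-3 M.
Ksp = [La^3+][IO3^-]^3
Ksp = 5.62 × 10^-4 × (1.686 × 10^-3)^3 = 2.69 x 10^-12

2.69 × 10^-12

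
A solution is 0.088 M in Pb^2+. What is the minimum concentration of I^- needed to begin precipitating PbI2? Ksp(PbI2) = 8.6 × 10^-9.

PbI2(s) <=> Pb^2+ + 2 I^-
Ksp = [Pb^2+][I^-]^2
Precipitation begins when Q = Ksp. With [Pb^2+] = 0.088 M:
8.6 × 10^-9 = (0.088) × [I^-]^2
[I^-] = (8.6 × 10^-9 / 8.8 x 10^-2)^(1/2) = 3.1 × 10^-4 M

3.1 x 10^-4 M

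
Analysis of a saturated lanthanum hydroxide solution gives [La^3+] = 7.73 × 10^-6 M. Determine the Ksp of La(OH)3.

Ksp ≈ 9.64 × 10^-20

La(OH)3(s) ⇌ La^3+(aq) + 3 OH^-(aq)
Stoichiometry gives [OH^-] = (3/1)[La^3+] = 2.319 × 10^-5 M.
Ksp = [La^3+][OH^-]^3
Ksp = 7.73 × 10^-6 × (2.319 x 10^-5)^3 = 9.64 x 10^-20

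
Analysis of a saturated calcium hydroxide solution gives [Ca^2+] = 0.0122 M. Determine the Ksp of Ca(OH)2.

Ksp = 7.26e-6

Ca(OH)2(s) <=> Ca^2+(aq) + 2 OH^-(aq)
Stoichiometry gives [OH^-] = (2/1)[Ca^2+] = 2.440 × 10^-2 M.
Ksp = [Ca^2+][OH^-]^2
Ksp = 1.22 × 10^-2 × (2.440 × 10^-2)^2 = 7.26 x 10^-6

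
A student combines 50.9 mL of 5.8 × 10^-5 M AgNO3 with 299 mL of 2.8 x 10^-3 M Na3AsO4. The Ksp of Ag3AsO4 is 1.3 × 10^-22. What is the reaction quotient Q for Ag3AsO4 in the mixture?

Total volume = 50.9 + 299 = 349.9 mL.
[Ag^+] = 5.8 x 10^-5 × (50.9/349.9) = 8.44 x 10^-6 M
[AsO4^3-] = 2.8 x 10^-3 × (299/349.9) = 2.39 x 10^-3 M
Ag3AsO4(s) <=> 3 Ag^+(aq) + AsO4^3-(aq), so Q = [Ag^+]^3[AsO4^3-]
Q = (8.44 x 10^-6)^3(2.39 × 10^-3) = 1.4 x 10^-18
Q > Ksp, so Ag3AsO4 will precipitate.

Q = 1.4 × 10^-18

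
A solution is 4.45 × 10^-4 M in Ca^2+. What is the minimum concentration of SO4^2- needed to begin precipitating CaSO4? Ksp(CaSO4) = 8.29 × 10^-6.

CaSO4(s) ⇌ Ca^2+ + SO4^2-
Ksp = [Ca^2+][SO4^2-]
Precipitation begins when Q = Ksp. With [Ca^2+] = 4.45 × 10^-4 M:
8.29 × 10^-6 = (4.45 × 10^-4) × [SO4^2-]
[SO4^2-] = (8.29 × 10^-6 / 4.45 × 10^-4) = 1.86 × 10^-2 M

0.0186 M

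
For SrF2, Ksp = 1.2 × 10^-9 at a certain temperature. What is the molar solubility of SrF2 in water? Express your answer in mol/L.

SrF2(s) ⇌ Sr^2+(aq) + 2 F^-(aq)
Ksp = [Sr^2+][F^-]^2
Let s = molar solubility. Then [Sr^2+] = s and [F^-] = 2s.
Substituting: Ksp = s(2s)^2 = 4s^3
s^3 = 1.2 × 10^-9 / 4, so s = 6.7 × 10^-4 M

s ≈ 6.7 × 10^-4 M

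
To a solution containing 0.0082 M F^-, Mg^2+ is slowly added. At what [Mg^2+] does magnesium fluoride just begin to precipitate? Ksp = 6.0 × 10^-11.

[Mg^2+] = 8.9 × 10^-7 M

MgF2(s) <=> Mg^2+ + 2 F^-
Ksp = [Mg^2+][F^-]^2
Precipitation begins when Q = Ksp. With [F^-] = 0.0082 M:
6.0 × 10^-11 = (0.0082)^2 × [Mg^2+]
[Mg^2+] = (6.0 × 10^-11 / 6.72 × 10^-5) = 8.9 x 10^-7 M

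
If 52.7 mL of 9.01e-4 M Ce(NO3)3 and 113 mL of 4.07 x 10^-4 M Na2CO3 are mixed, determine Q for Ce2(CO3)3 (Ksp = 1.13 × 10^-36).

Total volume = 52.7 + 113 = 165.7 mL.
[Ce^3+] = 9.01 × 10^-4 × (52.7/165.7) = 2.866 x 10^-4 M
[CO3^2-] = 4.07 x 10^-4 × (113/165.7) = 2.776 × 10^-4 M
Ce2(CO3)3(s) ⇌ 2 Ce^3+ + 3 CO3^2-, so Q = [Ce^3+]^2[CO3^2-]^3
Q = (2.866 × 10^-4)^2(2.776 x 10^-4)^3 = 1.76 × 10^-18
Q > Ksp, so Ce2(CO3)3 will precipitate.

1.76 × 10^-18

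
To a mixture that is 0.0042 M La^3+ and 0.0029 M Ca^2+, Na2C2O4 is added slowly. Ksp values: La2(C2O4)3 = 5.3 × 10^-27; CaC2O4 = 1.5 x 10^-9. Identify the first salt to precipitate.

La2(C2O4)3

Each salt begins to precipitate when Q = Ksp, i.e. when [C2O4^2-] reaches its threshold.
For La2(C2O4)3: 5.3 × 10^-27 = (0.0042)^2 × [C2O4^2-]^3  ⇒  [C2O4^2-] = 6.7 x 10^-8 M.
For CaC2O4: 1.5 x 10^-9 = 0.0029 × [C2O4^2-]  ⇒  [C2O4^2-] = 5.2 × 10^-7 M.
The salt with the lower threshold [C2O4^2-] precipitates first: La2(C2O4)3.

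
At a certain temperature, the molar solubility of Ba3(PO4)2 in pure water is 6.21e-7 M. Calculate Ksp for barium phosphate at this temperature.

Ba3(PO4)2(s) ⇌ 3 Ba^2+ + 2 PO4^3-
If s mol/L of Ba3(PO4)2 dissolves, [Ba^2+] = 3s and [PO4^3-] = 2s.
Ksp = [Ba^2+]^3[PO4^3-]^2
Substituting: Ksp = (3s)^3(2s)^2 = 108s^5
Ksp = 108 × (6.21 × 10^-7)^5 = 9.97 × 10^-30

9.97 × 10^-30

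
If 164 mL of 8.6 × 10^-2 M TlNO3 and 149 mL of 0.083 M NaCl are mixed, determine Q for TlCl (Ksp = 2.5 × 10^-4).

Q = 1.8 x 10^-3

Total volume = 164 + 149 = 313 mL.
[Tl^+] = 8.6 × 10^-2 × (164/313) = 4.51 x 10^-2 M
[Cl^-] = 8.3 x 10^-2 × (149/313) = 3.95 × 10^-2 M
TlCl(s) <=> Tl^+(aq) + Cl^-(aq), so Q = [Tl^+][Cl^-]
Q = (4.51 × 10^-2)(3.95 × 10^-2) = 1.8 × 10^-3
Q > Ksp, so TlCl will precipitate.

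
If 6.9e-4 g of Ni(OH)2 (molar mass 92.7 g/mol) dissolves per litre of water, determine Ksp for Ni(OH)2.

Ksp ≈ 1.6e-15

Molar solubility s = (6.9 × 10^-4 g/L) / (92.7 g/mol) = 7.44 x 10^-6 M.
Ni(OH)2(s) ⇌ Ni^2+ + 2 OH^-
If s mol/L of Ni(OH)2 dissolves, [Ni^2+] = s and [OH^-] = 2s.
Ksp = [Ni^2+][OH^-]^2
Substituting: Ksp = s(2s)^2 = 4s^3
With s = 7.44 × 10^-6: Ksp = 1.6 × 10^-15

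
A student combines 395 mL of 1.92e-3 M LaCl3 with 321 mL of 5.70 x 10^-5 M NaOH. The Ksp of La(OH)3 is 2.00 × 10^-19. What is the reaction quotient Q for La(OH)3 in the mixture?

Total volume = 395 + 321 = 716 mL.
[La^3+] = 1.92 x 10^-3 × (395/716) = 1.059 × 10^-3 M
[OH^-] = 5.70 x 10^-5 × (321/716) = 2.555 × 10^-5 M
La(OH)3(s) <=> La^3+(aq) + 3 OH^-(aq), so Q = [La^3+][OH^-]^3
Q = (1.059 × 10^-3)(2.555 x 10^-5)^3 = 1.77 × 10^-17
Q > Ksp, so La(OH)3 will precipitate.

Q ≈ 1.77 x 10^-17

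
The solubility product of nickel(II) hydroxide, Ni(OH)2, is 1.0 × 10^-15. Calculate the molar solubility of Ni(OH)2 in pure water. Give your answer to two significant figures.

s = 6.3 x 10^-6 M

Ni(OH)2(s) ⇌ Ni^2+(aq) + 2 OH^-(aq)
Ksp = [Ni^2+][OH^-]^2
For each mole of Ni(OH)2 that dissolves: [Ni^2+] = s, [OH^-] = 2s.
Ksp = s(2s)^2 = 4s^3
s = (1.0 × 10^-15 / 4)^(1/3) = 6.3 x 10^-6 M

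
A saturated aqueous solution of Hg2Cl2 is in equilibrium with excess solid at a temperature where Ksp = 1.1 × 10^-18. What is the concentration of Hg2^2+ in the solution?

[Hg2^2+] ≈ 6.5 × 10^-7 M

Hg2Cl2(s) <=> Hg2^2+ + 2 Cl^-
Ksp = [Hg2^2+][Cl^-]^2
With molar solubility s: [Hg2^2+] = s, [Cl^-] = 2s.
So Ksp = s × (2s)^2 = 4s^3
s = (1.1 × 10^-18 / 4)^(1/3) = 6.50 x 10^-7 M
[Hg2^2+] = s = 6.5 x 10^-7 M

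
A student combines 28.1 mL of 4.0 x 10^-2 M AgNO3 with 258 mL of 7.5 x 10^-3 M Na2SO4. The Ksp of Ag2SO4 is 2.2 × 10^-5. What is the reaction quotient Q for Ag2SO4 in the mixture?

Q = 1.0 x 10^-7

Total volume = 28.1 + 258 = 286.1 mL.
[Ag^+] = 4.0 × 10^-2 × (28.1/286.1) = 3.93 × 10^-3 M
[SO4^2-] = 7.5 × 10^-3 × (258/286.1) = 6.76 × 10^-3 M
Ag2SO4(s) ⇌ 2 Ag^+ + SO4^2-, so Q = [Ag^+]^2[SO4^2-]
Q = (3.93 × 10^-3)^2(6.76 × 10^-3) = 1.0 × 10^-7
Q < Ksp, so no precipitate of Ag2SO4 forms.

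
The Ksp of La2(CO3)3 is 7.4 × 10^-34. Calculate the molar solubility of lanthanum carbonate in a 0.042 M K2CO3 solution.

La2(CO3)3(s) <=> 2 La^3+ + 3 CO3^2-
Ksp = [La^3+]^2[CO3^2-]^3
Let s be the molar solubility in this solution. [La^3+] = 2s, [CO3^2-] = 0.042 + 3s ≈ 0.042 (common-ion effect: CO3^2- is already 0.042 M).
Ksp ≈ (2s)^2 × (0.042)^3
s = 1.6 × 10^-15 M
Check: 3s = 4.7 × 10^-15 ≪ 0.042, so the approximation is valid.

s ≈ 1.6 x 10^-15 M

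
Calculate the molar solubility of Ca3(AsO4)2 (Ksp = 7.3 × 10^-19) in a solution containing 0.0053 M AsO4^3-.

Ca3(AsO4)2(s) ⇌ 3 Ca^2+ + 2 AsO4^3-
Ksp = [Ca^2+]^3[AsO4^3-]^2
If s mol/L dissolves here, [Ca^2+] = 3s, [AsO4^3-] = 0.0053 + 2s ≈ 0.0053 (Ksp is small, so little additional dissolves).
Ksp ≈ (3s)^3 × (0.0053)^2
s = 9.9 × 10^-6 M
Check: 2s = 2.0 × 10^-5 ≪ 0.0053, so the approximation is valid.

9.9 × 10^-6 M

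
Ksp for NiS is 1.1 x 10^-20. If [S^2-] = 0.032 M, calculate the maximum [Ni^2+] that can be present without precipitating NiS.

NiS(s) <=> Ni^2+ + S^2-
Ksp = [Ni^2+][S^2-]
Precipitation begins when Q = Ksp. With [S^2-] = 0.032 M:
1.1 x 10^-20 = (0.032) × [Ni^2+]
[Ni^2+] = (1.1 x 10^-20 / 3.2 x 10^-2) = 3.4 x 10^-19 M

[Ni^2+] ≈ 3.4 × 10^-19 M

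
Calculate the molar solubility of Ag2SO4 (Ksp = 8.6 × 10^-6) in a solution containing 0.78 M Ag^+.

s ≈ 1.4e-5 M

Ag2SO4(s) <=> 2 Ag^+(aq) + SO4^2-(aq)
Ksp = [Ag^+]^2[SO4^2-]
Let s be the molar solubility in this solution. [Ag^+] = 0.78 + 2s ≈ 0.78, [SO4^2-] = s (common-ion effect: Ag^+ is already 0.78 M).
Ksp ≈ (0.78)^2 × s
s = 1.4 × 10^-5 M
Check: 2s = 2.8 x 10^-5 ≪ 0.78, so the approximation is valid.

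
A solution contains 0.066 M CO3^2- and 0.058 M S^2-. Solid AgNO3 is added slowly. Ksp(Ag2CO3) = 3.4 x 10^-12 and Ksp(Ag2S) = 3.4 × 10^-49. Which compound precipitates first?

Each salt begins to precipitate when Q = Ksp, i.e. when [Ag^+] reaches its threshold.
For Ag2CO3: 3.4 x 10^-12 = 0.066 × [Ag^+]^2  ⇒  [Ag^+] = 7.2 × 10^-6 M.
For Ag2S: 3.4 × 10^-49 = 0.058 × [Ag^+]^2  ⇒  [Ag^+] = 2.4 × 10^-24 M.
The salt with the lower threshold [Ag^+] precipitates first: Ag2S.

Ag2S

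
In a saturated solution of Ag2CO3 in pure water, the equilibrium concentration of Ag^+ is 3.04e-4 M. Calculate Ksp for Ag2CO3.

Ag2CO3(s) <=> 2 Ag^+ + CO3^2-
Stoichiometry gives [CO3^2-] = (1/2)[Ag^+] = 1.520 × 10^-4 M.
Ksp = [Ag^+]^2[CO3^2-]
Ksp = (3.04 × 10^-4)^2 × 1.520 × 10^-4 = 1.40 × 10^-11

Ksp = 1.40 × 10^-11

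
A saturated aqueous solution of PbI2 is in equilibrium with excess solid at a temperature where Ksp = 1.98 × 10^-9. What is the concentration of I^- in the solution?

PbI2(s) <=> Pb^2+ + 2 I^-
Ksp = [Pb^2+][I^-]^2
For each mole of PbI2 that dissolves: [Pb^2+] = s, [I^-] = 2s.
So Ksp = s × (2s)^2 = 4s^3
s^3 = 1.98 × 10^-9 / 4, so s = 7.910 x 10^-4 M
[I^-] = 2s = 1.58 × 10^-3 M

[I^-] = 1.58e-3 M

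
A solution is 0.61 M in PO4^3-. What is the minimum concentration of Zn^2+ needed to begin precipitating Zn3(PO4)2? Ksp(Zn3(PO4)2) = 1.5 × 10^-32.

Zn3(PO4)2(s) ⇌ 3 Zn^2+ + 2 PO4^3-
Ksp = [Zn^2+]^3[PO4^3-]^2
Precipitation begins when Q = Ksp. With [PO4^3-] = 0.61 M:
1.5 × 10^-32 = (0.61)^2 × [Zn^2+]^3
[Zn^2+] = (1.5 × 10^-32 / 3.72 x 10^-1)^(1/3) = 3.4 x 10^-11 M

[Zn^2+] = 3.4 × 10^-11 M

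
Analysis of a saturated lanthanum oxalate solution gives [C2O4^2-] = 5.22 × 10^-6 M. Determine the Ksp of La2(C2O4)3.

La2(C2O4)3(s) ⇌ 2 La^3+(aq) + 3 C2O4^2-(aq)
Stoichiometry gives [La^3+] = (2/3)[C2O4^2-] = 3.480 × 10^-6 M.
Ksp = [La^3+]^2[C2O4^2-]^3
Ksp = (3.480 × 10^-6)^2 × (5.22 × 10^-6)^3 = 1.72 × 10^-27

Ksp = 1.72 × 10^-27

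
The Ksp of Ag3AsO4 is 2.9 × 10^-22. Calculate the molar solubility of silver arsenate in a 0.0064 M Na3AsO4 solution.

1.2 x 10^-7 M

Ag3AsO4(s) ⇌ 3 Ag^+ + AsO4^3-
Ksp = [Ag^+]^3[AsO4^3-]
If s mol/L dissolves here, [Ag^+] = 3s, [AsO4^3-] = 0.0064 + s ≈ 0.0064 (common-ion effect: AsO4^3- is already 0.0064 M).
Ksp ≈ (3s)^3 × 0.0064
s = 1.2 x 10^-7 M
Check: s = 1.2 × 10^-7 ≪ 0.0064, so the approximation is valid.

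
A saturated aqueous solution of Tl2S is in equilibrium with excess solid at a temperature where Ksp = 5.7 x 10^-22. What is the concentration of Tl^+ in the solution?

[Tl^+] = 1.0e-7 M

Tl2S(s) ⇌ 2 Tl^+(aq) + S^2-(aq)
Ksp = [Tl^+]^2[S^2-]
For each mole of Tl2S that dissolves: [Tl^+] = 2s, [S^2-] = s.
Substituting: Ksp = (2s)^2s = 4s^3
s^3 = 5.7 x 10^-22 / 4, so s = 5.22 × 10^-8 M
[Tl^+] = 2s = 1.0 x 10^-7 M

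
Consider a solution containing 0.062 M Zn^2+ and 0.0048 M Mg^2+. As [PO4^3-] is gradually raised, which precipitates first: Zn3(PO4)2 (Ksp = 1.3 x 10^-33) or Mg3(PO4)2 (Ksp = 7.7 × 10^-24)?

Zn3(PO4)2

Precipitation of each salt starts when its ion product equals its Ksp.
For Zn3(PO4)2: 1.3 x 10^-33 = (0.062)^3 × [PO4^3-]^2  ⇒  [PO4^3-] = 2.3 × 10^-15 M.
For Mg3(PO4)2: 7.7 × 10^-24 = (0.0048)^3 × [PO4^3-]^2  ⇒  [PO4^3-] = 8.3 x 10^-9 M.
The salt with the lower threshold [PO4^3-] precipitates first: Zn3(PO4)2.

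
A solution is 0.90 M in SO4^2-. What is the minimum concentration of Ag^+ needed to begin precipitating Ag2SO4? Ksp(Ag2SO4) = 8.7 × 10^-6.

[Ag^+] ≈ 3.1 x 10^-3 M

Ag2SO4(s) ⇌ 2 Ag^+(aq) + SO4^2-(aq)
Ksp = [Ag^+]^2[SO4^2-]
Precipitation begins when Q = Ksp. With [SO4^2-] = 0.90 M:
8.7 × 10^-6 = (0.90) × [Ag^+]^2
[Ag^+] = (8.7 × 10^-6 / 9.0 × 10^-1)^(1/2) = 3.1 × 10^-3 M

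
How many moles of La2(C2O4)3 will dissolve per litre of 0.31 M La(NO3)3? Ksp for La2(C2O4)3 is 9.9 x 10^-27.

s = 1.6e-9 M

La2(C2O4)3(s) ⇌ 2 La^3+(aq) + 3 C2O4^2-(aq)
Ksp = [La^3+]^2[C2O4^2-]^3
Let s = moles of La2(C2O4)3 that dissolve per litre. [La^3+] = 0.31 + 2s ≈ 0.31, [C2O4^2-] = 3s (common-ion effect: La^3+ is already 0.31 M).
Ksp ≈ (0.31)^2 × (3s)^3
s = 1.6 x 10^-9 M
Check: 2s = 3.1 x 10^-9 ≪ 0.31, so the approximation is valid.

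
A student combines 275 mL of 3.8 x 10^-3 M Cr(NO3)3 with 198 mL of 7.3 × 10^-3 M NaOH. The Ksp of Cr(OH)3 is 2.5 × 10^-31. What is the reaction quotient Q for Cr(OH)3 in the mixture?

Total volume = 275 + 198 = 473 mL.
[Cr^3+] = 3.8 x 10^-3 × (275/473) = 2.21 × 10^-3 M
[OH^-] = 7.3 × 10^-3 × (198/473) = 3.06 x 10^-3 M
Cr(OH)3(s) ⇌ Cr^3+ + 3 OH^-, so Q = [Cr^3+][OH^-]^3
Q = (2.21 × 10^-3)(3.06 × 10^-3)^3 = 6.3 x 10^-11
Q > Ksp, so Cr(OH)3 will precipitate.

Q = 6.3 x 10^-11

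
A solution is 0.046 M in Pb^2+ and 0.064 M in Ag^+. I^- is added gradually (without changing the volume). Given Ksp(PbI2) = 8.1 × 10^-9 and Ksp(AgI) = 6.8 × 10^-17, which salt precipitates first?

AgI

Precipitation of each salt starts when its ion product equals its Ksp.
For PbI2: 8.1 × 10^-9 = 0.046 × [I^-]^2  ⇒  [I^-] = 4.2 × 10^-4 M.
For AgI: 6.8 × 10^-17 = 0.064 × [I^-]  ⇒  [I^-] = 1.1 × 10^-15 M.
The salt with the lower threshold [I^-] precipitates first: AgI.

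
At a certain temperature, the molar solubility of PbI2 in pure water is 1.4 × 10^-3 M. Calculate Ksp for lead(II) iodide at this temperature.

Ksp = 1.1 × 10^-8

PbI2(s) ⇌ Pb^2+(aq) + 2 I^-(aq)
If s mol/L of PbI2 dissolves, [Pb^2+] = s and [I^-] = 2s.
Ksp = [Pb^2+][I^-]^2
Substituting: Ksp = s(2s)^2 = 4s^3
Ksp = 4 × (1.4 × 10^-3)^3 = 1.1 × 10^-8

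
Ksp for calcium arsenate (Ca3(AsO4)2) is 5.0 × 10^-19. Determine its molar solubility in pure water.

s = 8.6 × 10^-5 M

Ca3(AsO4)2(s) ⇌ 3 Ca^2+ + 2 AsO4^3-
Ksp = [Ca^2+]^3[AsO4^3-]^2
If s mol/L of Ca3(AsO4)2 dissolves, [Ca^2+] = 3s and [AsO4^3-] = 2s.
Substituting: Ksp = (3s)^3(2s)^2 = 108s^5
s = (5.0 × 10^-19 / 108)^(1/5) = 8.6 × 10^-5 M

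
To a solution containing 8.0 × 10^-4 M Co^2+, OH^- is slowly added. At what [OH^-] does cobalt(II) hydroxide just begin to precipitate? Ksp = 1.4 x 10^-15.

Co(OH)2(s) ⇌ Co^2+ + 2 OH^-
Ksp = [Co^2+][OH^-]^2
Precipitation begins when Q = Ksp. With [Co^2+] = 8.0 × 10^-4 M:
1.4 x 10^-15 = (8.0 × 10^-4) × [OH^-]^2
[OH^-] = (1.4 x 10^-15 / 8.0 x 10^-4)^(1/2) = 1.3 x 10^-6 M

[OH^-] ≈ 1.3 x 10^-6 M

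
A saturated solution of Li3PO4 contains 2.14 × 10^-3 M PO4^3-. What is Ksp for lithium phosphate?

Ksp = 5.66 × 10^-10

Li3PO4(s) ⇌ 3 Li^+ + PO4^3-
Stoichiometry gives [Li^+] = (3/1)[PO4^3-] = 6.420 × 10^-3 M.
Ksp = [Li^+]^3[PO4^3-]
Ksp = (6.420 × 10^-3)^3 × 2.14 x 10^-3 = 5.66 × 10^-10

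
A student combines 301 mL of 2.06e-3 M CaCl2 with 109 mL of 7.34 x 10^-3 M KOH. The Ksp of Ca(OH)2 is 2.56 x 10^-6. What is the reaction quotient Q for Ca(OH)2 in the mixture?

Q ≈ 5.76 × 10^-9

Total volume = 301 + 109 = 410 mL.
[Ca^2+] = 2.06 × 10^-3 × (301/410) = 1.512 × 10^-3 M
[OH^-] = 7.34 × 10^-3 × (109/410) = 1.951 x 10^-3 M
Ca(OH)2(s) ⇌ Ca^2+ + 2 OH^-, so Q = [Ca^2+][OH^-]^2
Q = (1.512 × 10^-3)(1.951 × 10^-3)^2 = 5.76 × 10^-9
Q < Ksp, so no precipitate of Ca(OH)2 forms.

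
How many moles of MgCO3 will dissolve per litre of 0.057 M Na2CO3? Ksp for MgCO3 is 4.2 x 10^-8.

MgCO3(s) ⇌ Mg^2+ + CO3^2-
Ksp = [Mg^2+][CO3^2-]
Let s = moles of MgCO3 that dissolve per litre. [Mg^2+] = s, [CO3^2-] = 0.057 + s ≈ 0.057 (Ksp is small, so little additional dissolves).
Ksp ≈ s × 0.057
s = 7.4 × 10^-7 M
Check: s = 7.4 × 10^-7 ≪ 0.057, so the approximation is valid.

s = 7.4 × 10^-7 M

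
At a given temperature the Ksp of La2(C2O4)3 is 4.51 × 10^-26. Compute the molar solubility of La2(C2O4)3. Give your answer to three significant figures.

La2(C2O4)3(s) ⇌ 2 La^3+(aq) + 3 C2O4^2-(aq)
Ksp = [La^3+]^2[C2O4^2-]^3
Let s = molar solubility. Then [La^3+] = 2s and [C2O4^2-] = 3s.
So Ksp = (2s)^2 × (3s)^3 = 108s^5
s = (4.51 × 10^-26 / 108)^(1/5) = 3.34 × 10^-6 M

s = 3.34 × 10^-6 M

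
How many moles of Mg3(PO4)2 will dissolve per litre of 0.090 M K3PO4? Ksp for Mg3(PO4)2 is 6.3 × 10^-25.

Mg3(PO4)2(s) ⇌ 3 Mg^2+(aq) + 2 PO4^3-(aq)
Ksp = [Mg^2+]^3[PO4^3-]^2
If s mol/L dissolves here, [Mg^2+] = 3s, [PO4^3-] = 0.090 + 2s ≈ 0.090 (Ksp is small, so little additional dissolves).
Ksp ≈ (3s)^3 × (0.090)^2
s = 1.4 x 10^-8 M
Check: 2s = 2.8 × 10^-8 ≪ 0.090, so the approximation is valid.

s = 1.4e-8 M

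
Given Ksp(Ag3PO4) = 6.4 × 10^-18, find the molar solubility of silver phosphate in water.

Ag3PO4(s) ⇌ 3 Ag^+ + PO4^3-
Ksp = [Ag^+]^3[PO4^3-]
For each mole of Ag3PO4 that dissolves: [Ag^+] = 3s, [PO4^3-] = s.
Ksp = (3s)^3s = 27s^4
Solving, s = (6.4 × 10^-18/27)^(1/4) = 2.2 x 10^-5 M

s = 2.2 × 10^-5 M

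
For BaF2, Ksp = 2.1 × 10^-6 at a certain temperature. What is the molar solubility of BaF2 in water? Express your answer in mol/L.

BaF2(s) ⇌ Ba^2+ + 2 F^-
Ksp = [Ba^2+][F^-]^2
If s mol/L of BaF2 dissolves, [Ba^2+] = s and [F^-] = 2s.
So Ksp = s × (2s)^2 = 4s^3
s^3 = 2.1 × 10^-6 / 4, so s = 8.1 × 10^-3 M

8.1 × 10^-3 M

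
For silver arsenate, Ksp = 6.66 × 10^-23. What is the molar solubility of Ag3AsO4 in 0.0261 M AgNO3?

Ag3AsO4(s) <=> 3 Ag^+ + AsO4^3-
Ksp = [Ag^+]^3[AsO4^3-]
Let s = moles of Ag3AsO4 that dissolve per litre. [Ag^+] = 0.0261 + 3s ≈ 0.0261, [AsO4^3-] = s (common-ion effect: Ag^+ is already 0.0261 M).
Ksp ≈ (0.0261)^3 × s
s = 3.75 × 10^-18 M
Check: 3s = 1.1 x 10^-17 ≪ 0.0261, so the approximation is valid.

s ≈ 3.75 × 10^-18 M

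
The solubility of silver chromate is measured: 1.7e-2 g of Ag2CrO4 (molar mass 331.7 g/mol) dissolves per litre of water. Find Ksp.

Ksp ≈ 5.4e-13

Molar solubility s = (1.7 x 10^-2 g/L) / (331.7 g/mol) = 5.13 x 10^-5 M.
Ag2CrO4(s) ⇌ 2 Ag^+(aq) + CrO4^2-(aq)
If s mol/L of Ag2CrO4 dissolves, [Ag^+] = 2s and [CrO4^2-] = s.
Ksp = [Ag^+]^2[CrO4^2-]
Substituting: Ksp = (2s)^2s = 4s^3
Ksp = 4 × (5.13 × 10^-5)^3 = 5.4 × 10^-13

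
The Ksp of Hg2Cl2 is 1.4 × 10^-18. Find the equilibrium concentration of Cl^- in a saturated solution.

[Cl^-] ≈ 1.4e-6 M

Hg2Cl2(s) <=> Hg2^2+ + 2 Cl^-
Ksp = [Hg2^2+][Cl^-]^2
If s mol/L of Hg2Cl2 dissolves, [Hg2^2+] = s and [Cl^-] = 2s.
So Ksp = s × (2s)^2 = 4s^3
s = (1.4 × 10^-18 / 4)^(1/3) = 7.05 × 10^-7 M
[Cl^-] = 2s = 1.4 x 10^-6 M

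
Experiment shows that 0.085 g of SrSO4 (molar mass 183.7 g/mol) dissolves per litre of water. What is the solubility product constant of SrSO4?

Ksp = 2.1e-7

Molar solubility s = (8.5 x 10^-2 g/L) / (183.7 g/mol) = 4.63 × 10^-4 M.
SrSO4(s) <=> Sr^2+ + SO4^2-
For each mole of SrSO4 that dissolves: [Sr^2+] = s, [SO4^2-] = s.
Ksp = [Sr^2+][SO4^2-]
Ksp = s × s = s^2
With s = 4.63 x 10^-4: Ksp = 2.1 × 10^-7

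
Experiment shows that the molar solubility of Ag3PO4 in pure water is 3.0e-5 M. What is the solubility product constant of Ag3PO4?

Ag3PO4(s) ⇌ 3 Ag^+(aq) + PO4^3-(aq)
For each mole of Ag3PO4 that dissolves: [Ag^+] = 3s, [PO4^3-] = s.
Ksp = [Ag^+]^3[PO4^3-]
So Ksp = (3s)^3 × s = 27s^4
With s = 3.0 x 10^-5: Ksp = 2.2 x 10^-17

Ksp = 2.2 × 10^-17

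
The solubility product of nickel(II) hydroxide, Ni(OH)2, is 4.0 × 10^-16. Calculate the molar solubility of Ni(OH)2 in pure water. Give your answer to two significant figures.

s ≈ 4.6 × 10^-6 M

Ni(OH)2(s) ⇌ Ni^2+(aq) + 2 OH^-(aq)
Ksp = [Ni^2+][OH^-]^2
With molar solubility s: [Ni^2+] = s, [OH^-] = 2s.
Ksp = s(2s)^2 = 4s^3
s^3 = 4.0 × 10^-16 / 4, so s = 4.6 x 10^-6 M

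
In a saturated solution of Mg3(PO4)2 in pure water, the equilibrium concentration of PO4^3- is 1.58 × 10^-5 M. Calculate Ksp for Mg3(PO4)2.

Mg3(PO4)2(s) ⇌ 3 Mg^2+ + 2 PO4^3-
Stoichiometry gives [Mg^2+] = (3/2)[PO4^3-] = 2.370 x 10^-5 M.
Ksp = [Mg^2+]^3[PO4^3-]^2
Ksp = (2.370 × 10^-5)^3 × (1.58 × 10^-5)^2 = 3.32 × 10^-24

Ksp = 3.32e-24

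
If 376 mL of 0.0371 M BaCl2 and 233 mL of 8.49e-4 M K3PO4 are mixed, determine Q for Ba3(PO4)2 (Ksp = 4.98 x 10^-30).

Total volume = 376 + 233 = 609 mL.
[Ba^2+] = 3.71 × 10^-2 × (376/609) = 2.291 × 10^-2 M
[PO4^3-] = 8.49 × 10^-4 × (233/609) = 3.248 × 10^-4 M
Ba3(PO4)2(s) ⇌ 3 Ba^2+(aq) + 2 PO4^3-(aq), so Q = [Ba^2+]^3[PO4^3-]^2
Q = (2.291 × 10^-2)^3(3.248 x 10^-4)^2 = 1.27 x 10^-12
Q > Ksp, so Ba3(PO4)2 will precipitate.

1.27e-12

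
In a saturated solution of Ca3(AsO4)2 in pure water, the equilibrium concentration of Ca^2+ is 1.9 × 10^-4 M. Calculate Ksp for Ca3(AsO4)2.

1.1 x 10^-19

Ca3(AsO4)2(s) <=> 3 Ca^2+ + 2 AsO4^3-
Stoichiometry gives [AsO4^3-] = (2/3)[Ca^2+] = 1.27 x 10^-4 M.
Ksp = [Ca^2+]^3[AsO4^3-]^2
Ksp = (1.9 × 10^-4)^3 × (1.27 x 10^-4)^2 = 1.1 × 10^-19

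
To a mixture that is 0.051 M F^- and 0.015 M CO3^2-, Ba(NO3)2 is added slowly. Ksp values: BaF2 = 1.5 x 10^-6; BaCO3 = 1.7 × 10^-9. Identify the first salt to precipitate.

Each salt begins to precipitate when Q = Ksp, i.e. when [Ba^2+] reaches its threshold.
For BaF2: 1.5 x 10^-6 = (0.051)^2 × [Ba^2+]  ⇒  [Ba^2+] = 5.8 x 10^-4 M.
For BaCO3: 1.7 × 10^-9 = 0.015 × [Ba^2+]  ⇒  [Ba^2+] = 1.1 x 10^-7 M.
The salt with the lower threshold [Ba^2+] precipitates first: BaCO3.

BaCO3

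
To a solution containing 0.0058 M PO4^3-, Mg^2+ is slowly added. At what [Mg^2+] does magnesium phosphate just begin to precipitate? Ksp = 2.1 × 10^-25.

1.8 × 10^-7 M

Mg3(PO4)2(s) <=> 3 Mg^2+ + 2 PO4^3-
Ksp = [Mg^2+]^3[PO4^3-]^2
Precipitation begins when Q = Ksp. With [PO4^3-] = 0.0058 M:
2.1 × 10^-25 = (0.0058)^2 × [Mg^2+]^3
[Mg^2+] = (2.1 × 10^-25 / 3.36 x 10^-5)^(1/3) = 1.8 × 10^-7 M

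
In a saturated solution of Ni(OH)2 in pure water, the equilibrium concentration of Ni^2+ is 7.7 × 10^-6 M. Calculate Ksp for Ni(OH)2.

1.8e-15

Ni(OH)2(s) ⇌ Ni^2+ + 2 OH^-
Stoichiometry gives [OH^-] = (2/1)[Ni^2+] = 1.54 x 10^-5 M.
Ksp = [Ni^2+][OH^-]^2
Ksp = 7.7 × 10^-6 × (1.54 × 10^-5)^2 = 1.8 × 10^-15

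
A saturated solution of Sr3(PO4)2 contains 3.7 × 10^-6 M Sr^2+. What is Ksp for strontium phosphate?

Ksp = 3.1 × 10^-28

Sr3(PO4)2(s) <=> 3 Sr^2+(aq) + 2 PO4^3-(aq)
Stoichiometry gives [PO4^3-] = (2/3)[Sr^2+] = 2.47 × 10^-6 M.
Ksp = [Sr^2+]^3[PO4^3-]^2
Ksp = (3.7 × 10^-6)^3 × (2.47 x 10^-6)^2 = 3.1 × 10^-28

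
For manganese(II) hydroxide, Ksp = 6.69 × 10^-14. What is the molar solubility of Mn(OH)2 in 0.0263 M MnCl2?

7.97 x 10^-7 M

Mn(OH)2(s) ⇌ Mn^2+(aq) + 2 OH^-(aq)
Ksp = [Mn^2+][OH^-]^2
Let s be the molar solubility in this solution. [Mn^2+] = 0.0263 + s ≈ 0.0263, [OH^-] = 2s (Ksp is small, so little additional dissolves).
Ksp ≈ 0.0263 × (2s)^2
s = 7.97 x 10^-7 M
Check: s = 8.0 × 10^-7 ≪ 0.0263, so the approximation is valid.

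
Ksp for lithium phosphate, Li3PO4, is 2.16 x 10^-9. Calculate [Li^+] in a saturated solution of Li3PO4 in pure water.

Li3PO4(s) <=> 3 Li^+(aq) + PO4^3-(aq)
Ksp = [Li^+]^3[PO4^3-]
With molar solubility s: [Li^+] = 3s, [PO4^3-] = s.
So Ksp = (3s)^3 × s = 27s^4
s = (2.16 x 10^-9 / 27)^(1/4) = 2.991 × 10^-3 M
[Li^+] = 3s = 8.97 × 10^-3 M

[Li^+] = 8.97 x 10^-3 M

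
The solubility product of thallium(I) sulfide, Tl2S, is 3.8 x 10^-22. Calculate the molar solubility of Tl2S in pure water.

4.6 × 10^-8 M

Tl2S(s) ⇌ 2 Tl^+(aq) + S^2-(aq)
Ksp = [Tl^+]^2[S^2-]
If s mol/L of Tl2S dissolves, [Tl^+] = 2s and [S^2-] = s.
So Ksp = (2s)^2 × s = 4s^3
s^3 = 3.8 x 10^-22 / 4, so s = 4.6 x 10^-8 M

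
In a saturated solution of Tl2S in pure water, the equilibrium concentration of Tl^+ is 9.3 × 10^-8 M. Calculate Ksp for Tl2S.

Tl2S(s) <=> 2 Tl^+ + S^2-
Stoichiometry gives [S^2-] = (1/2)[Tl^+] = 4.65 × 10^-8 M.
Ksp = [Tl^+]^2[S^2-]
Ksp = (9.3 x 10^-8)^2 × 4.65 × 10^-8 = 4.0 × 10^-22

4.0 × 10^-22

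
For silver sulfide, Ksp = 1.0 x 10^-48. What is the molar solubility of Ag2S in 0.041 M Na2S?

Ag2S(s) ⇌ 2 Ag^+ + S^2-
Ksp = [Ag^+]^2[S^2-]
If s mol/L dissolves here, [Ag^+] = 2s, [S^2-] = 0.041 + s ≈ 0.041 (since S^2- from Na2S dominates).
Ksp ≈ (2s)^2 × 0.041
s = 2.5 x 10^-24 M
Check: s = 2.5 x 10^-24 ≪ 0.041, so the approximation is valid.

2.5e-24 M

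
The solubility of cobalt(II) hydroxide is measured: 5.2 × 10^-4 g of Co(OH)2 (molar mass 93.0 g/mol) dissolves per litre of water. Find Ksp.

Ksp ≈ 7.0 × 10^-16

Molar solubility s = (5.2 × 10^-4 g/L) / (93.0 g/mol) = 5.59 x 10^-6 M.
Co(OH)2(s) <=> Co^2+(aq) + 2 OH^-(aq)
With molar solubility s: [Co^2+] = s, [OH^-] = 2s.
Ksp = [Co^2+][OH^-]^2
Ksp = s(2s)^2 = 4s^3
Ksp = 4 × (5.59 × 10^-6)^3 = 7.0 × 10^-16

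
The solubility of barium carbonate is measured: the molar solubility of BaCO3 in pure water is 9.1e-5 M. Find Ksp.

BaCO3(s) <=> Ba^2+(aq) + CO3^2-(aq)
If s mol/L of BaCO3 dissolves, [Ba^2+] = s and [CO3^2-] = s.
Ksp = [Ba^2+][CO3^2-]
Ksp = (s)(s) = s^2
Ksp = (9.1 × 10^-5)^2 = 8.3 × 10^-9

8.3 x 10^-9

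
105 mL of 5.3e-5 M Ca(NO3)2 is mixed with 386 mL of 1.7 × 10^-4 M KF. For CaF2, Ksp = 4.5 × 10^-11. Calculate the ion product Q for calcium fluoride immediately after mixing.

Q ≈ 2.0 x 10^-13

Total volume = 105 + 386 = 491 mL.
[Ca^2+] = 5.3 × 10^-5 × (105/491) = 1.13 × 10^-5 M
[F^-] = 1.7 × 10^-4 × (386/491) = 1.34 × 10^-4 M
CaF2(s) ⇌ Ca^2+(aq) + 2 F^-(aq), so Q = [Ca^2+][F^-]^2
Q = (1.13 × 10^-5)(1.34 × 10^-4)^2 = 2.0 × 10^-13
Q < Ksp, so no precipitate of CaF2 forms.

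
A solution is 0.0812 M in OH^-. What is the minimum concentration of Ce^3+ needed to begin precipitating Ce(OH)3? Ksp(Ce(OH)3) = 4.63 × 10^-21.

Ce(OH)3(s) ⇌ Ce^3+(aq) + 3 OH^-(aq)
Ksp = [Ce^3+][OH^-]^3
Precipitation begins when Q = Ksp. With [OH^-] = 0.0812 M:
4.63 × 10^-21 = (0.0812)^3 × [Ce^3+]
[Ce^3+] = (4.63 × 10^-21 / 5.354 × 10^-4) = 8.65 × 10^-18 M

[Ce^3+] ≈ 8.65e-18 M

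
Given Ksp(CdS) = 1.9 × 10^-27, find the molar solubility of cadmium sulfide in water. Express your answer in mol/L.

4.4e-14 M

CdS(s) <=> Cd^2+ + S^2-
Ksp = [Cd^2+][S^2-]
If s mol/L of CdS dissolves, [Cd^2+] = s and [S^2-] = s.
Ksp = (s)(s) = s^2
s = √(1.9 × 10^-27) = 4.4 × 10^-14 M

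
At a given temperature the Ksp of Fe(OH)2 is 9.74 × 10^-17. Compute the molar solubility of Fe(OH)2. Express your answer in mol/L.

2.90 × 10^-6 M

Fe(OH)2(s) <=> Fe^2+(aq) + 2 OH^-(aq)
Ksp = [Fe^2+][OH^-]^2
If s mol/L of Fe(OH)2 dissolves, [Fe^2+] = s and [OH^-] = 2s.
Substituting: Ksp = s(2s)^2 = 4s^3
Solving, s = (9.74 × 10^-17/4)^(1/3) = 2.90 x 10^-6 M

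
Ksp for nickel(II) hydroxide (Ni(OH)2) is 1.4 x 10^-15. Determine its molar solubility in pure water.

s = 7.0 × 10^-6 M

Ni(OH)2(s) <=> Ni^2+(aq) + 2 OH^-(aq)
Ksp = [Ni^2+][OH^-]^2
If s mol/L of Ni(OH)2 dissolves, [Ni^2+] = s and [OH^-] = 2s.
Substituting: Ksp = s(2s)^2 = 4s^3
s = (1.4 x 10^-15 / 4)^(1/3) = 7.0 × 10^-6 M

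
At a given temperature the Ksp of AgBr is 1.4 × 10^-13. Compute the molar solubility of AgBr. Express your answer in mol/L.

3.7 x 10^-7 M

AgBr(s) ⇌ Ag^+ + Br^-
Ksp = [Ag^+][Br^-]
Let s = molar solubility. Then [Ag^+] = s and [Br^-] = s.
Ksp = s × s = s^2
s = √(1.4 × 10^-13) = 3.7 × 10^-7 M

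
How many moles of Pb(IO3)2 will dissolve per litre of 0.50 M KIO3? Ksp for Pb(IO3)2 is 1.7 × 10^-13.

Pb(IO3)2(s) <=> Pb^2+ + 2 IO3^-
Ksp = [Pb^2+][IO3^-]^2
If s mol/L dissolves here, [Pb^2+] = s, [IO3^-] = 0.50 + 2s ≈ 0.50 (since IO3^- from KIO3 dominates).
Ksp ≈ s × (0.50)^2
s = 6.8 × 10^-13 M
Check: 2s = 1.4 x 10^-12 ≪ 0.50, so the approximation is valid.

6.8e-13 M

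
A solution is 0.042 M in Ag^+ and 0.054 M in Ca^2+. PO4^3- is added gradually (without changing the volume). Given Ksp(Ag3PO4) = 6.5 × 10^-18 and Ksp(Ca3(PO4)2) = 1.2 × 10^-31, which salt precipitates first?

Ca3(PO4)2

Each salt begins to precipitate when Q = Ksp, i.e. when [PO4^3-] reaches its threshold.
For Ag3PO4: 6.5 × 10^-18 = (0.042)^3 × [PO4^3-]  ⇒  [PO4^3-] = 8.8 × 10^-14 M.
For Ca3(PO4)2: 1.2 × 10^-31 = (0.054)^3 × [PO4^3-]^2  ⇒  [PO4^3-] = 2.8 × 10^-14 M.
The salt with the lower threshold [PO4^3-] precipitates first: Ca3(PO4)2.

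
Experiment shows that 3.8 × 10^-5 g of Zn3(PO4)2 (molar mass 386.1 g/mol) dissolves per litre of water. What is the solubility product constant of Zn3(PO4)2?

Molar solubility s = (3.8 × 10^-5 g/L) / (386.1 g/mol) = 9.84 x 10^-8 M.
Zn3(PO4)2(s) <=> 3 Zn^2+ + 2 PO4^3-
Let s = molar solubility. Then [Zn^2+] = 3s and [PO4^3-] = 2s.
Ksp = [Zn^2+]^3[PO4^3-]^2
So Ksp = (3s)^3 × (2s)^2 = 108s^5
Ksp = 108 × (9.84 × 10^-8)^5 = 1.0 x 10^-33

1.0 × 10^-33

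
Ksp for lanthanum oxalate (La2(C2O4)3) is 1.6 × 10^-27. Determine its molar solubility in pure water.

1.7e-6 M

La2(C2O4)3(s) <=> 2 La^3+(aq) + 3 C2O4^2-(aq)
Ksp = [La^3+]^2[C2O4^2-]^3
If s mol/L of La2(C2O4)3 dissolves, [La^3+] = 2s and [C2O4^2-] = 3s.
Substituting: Ksp = (2s)^2(3s)^3 = 108s^5
s = (1.6 × 10^-27 / 108)^(1/5) = 1.7 × 10^-6 M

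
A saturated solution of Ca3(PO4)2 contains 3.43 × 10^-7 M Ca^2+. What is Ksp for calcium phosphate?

Ca3(PO4)2(s) <=> 3 Ca^2+ + 2 PO4^3-
Stoichiometry gives [PO4^3-] = (2/3)[Ca^2+] = 2.287 x 10^-7 M.
Ksp = [Ca^2+]^3[PO4^3-]^2
Ksp = (3.43 × 10^-7)^3 × (2.287 × 10^-7)^2 = 2.11 × 10^-33

Ksp = 2.11 × 10^-33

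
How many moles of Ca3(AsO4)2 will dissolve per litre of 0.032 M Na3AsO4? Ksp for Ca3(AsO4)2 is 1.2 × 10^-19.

s ≈ 1.6e-6 M

Ca3(AsO4)2(s) ⇌ 3 Ca^2+(aq) + 2 AsO4^3-(aq)
Ksp = [Ca^2+]^3[AsO4^3-]^2
If s mol/L dissolves here, [Ca^2+] = 3s, [AsO4^3-] = 0.032 + 2s ≈ 0.032 (Ksp is small, so little additional dissolves).
Ksp ≈ (3s)^3 × (0.032)^2
s = 1.6 × 10^-6 M
Check: 2s = 3.3 × 10^-6 ≪ 0.032, so the approximation is valid.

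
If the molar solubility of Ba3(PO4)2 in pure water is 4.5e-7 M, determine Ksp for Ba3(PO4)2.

Ksp ≈ 2.0 x 10^-30

Ba3(PO4)2(s) <=> 3 Ba^2+(aq) + 2 PO4^3-(aq)
If s mol/L of Ba3(PO4)2 dissolves, [Ba^2+] = 3s and [PO4^3-] = 2s.
Ksp = [Ba^2+]^3[PO4^3-]^2
Substituting: Ksp = (3s)^3(2s)^2 = 108s^5
Ksp = 108 × (4.5 × 10^-7)^5 = 2.0 x 10^-30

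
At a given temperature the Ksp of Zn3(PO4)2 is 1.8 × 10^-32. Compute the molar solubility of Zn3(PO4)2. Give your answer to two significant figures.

s ≈ 1.8e-7 M

Zn3(PO4)2(s) <=> 3 Zn^2+(aq) + 2 PO4^3-(aq)
Ksp = [Zn^2+]^3[PO4^3-]^2
If s mol/L of Zn3(PO4)2 dissolves, [Zn^2+] = 3s and [PO4^3-] = 2s.
Substituting: Ksp = (3s)^3(2s)^2 = 108s^5
s = (1.8 × 10^-32 / 108)^(1/5) = 1.8 × 10^-7 M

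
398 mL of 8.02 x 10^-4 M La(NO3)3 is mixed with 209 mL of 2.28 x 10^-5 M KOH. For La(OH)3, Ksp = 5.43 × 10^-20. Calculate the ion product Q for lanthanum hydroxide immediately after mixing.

Total volume = 398 + 209 = 607 mL.
[La^3+] = 8.02 × 10^-4 × (398/607) = 5.259 × 10^-4 M
[OH^-] = 2.28 × 10^-5 × (209/607) = 7.850 x 10^-6 M
La(OH)3(s) ⇌ La^3+ + 3 OH^-, so Q = [La^3+][OH^-]^3
Q = (5.259 × 10^-4)(7.850 x 10^-6)^3 = 2.54 x 10^-19
Q > Ksp, so La(OH)3 will precipitate.

Q ≈ 2.54e-19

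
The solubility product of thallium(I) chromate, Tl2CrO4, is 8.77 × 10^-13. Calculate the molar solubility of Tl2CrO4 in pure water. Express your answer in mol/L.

6.03e-5 M

Tl2CrO4(s) ⇌ 2 Tl^+ + CrO4^2-
Ksp = [Tl^+]^2[CrO4^2-]
For each mole of Tl2CrO4 that dissolves: [Tl^+] = 2s, [CrO4^2-] = s.
Ksp = (2s)^2s = 4s^3
Solving, s = (8.77 × 10^-13/4)^(1/3) = 6.03 × 10^-5 M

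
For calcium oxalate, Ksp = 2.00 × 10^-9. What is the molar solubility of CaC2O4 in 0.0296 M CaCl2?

CaC2O4(s) <=> Ca^2+ + C2O4^2-
Ksp = [Ca^2+][C2O4^2-]
Let s be the molar solubility in this solution. [Ca^2+] = 0.0296 + s ≈ 0.0296, [C2O4^2-] = s (Ksp is small, so little additional dissolves).
Ksp ≈ 0.0296 × s
s = 6.76 × 10^-8 M
Check: s = 6.8 x 10^-8 ≪ 0.0296, so the approximation is valid.

s ≈ 6.76 × 10^-8 M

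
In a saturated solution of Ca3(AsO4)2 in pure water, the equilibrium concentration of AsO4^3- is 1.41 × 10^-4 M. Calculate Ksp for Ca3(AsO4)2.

Ca3(AsO4)2(s) ⇌ 3 Ca^2+(aq) + 2 AsO4^3-(aq)
Stoichiometry gives [Ca^2+] = (3/2)[AsO4^3-] = 2.115 × 10^-4 M.
Ksp = [Ca^2+]^3[AsO4^3-]^2
Ksp = (2.115 × 10^-4)^3 × (1.41 x 10^-4)^2 = 1.88 × 10^-19

Ksp = 1.88 × 10^-19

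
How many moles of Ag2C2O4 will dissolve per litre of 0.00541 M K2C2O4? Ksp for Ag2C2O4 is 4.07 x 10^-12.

s = 1.37 × 10^-5 M

Ag2C2O4(s) <=> 2 Ag^+(aq) + C2O4^2-(aq)
Ksp = [Ag^+]^2[C2O4^2-]
Let s = moles of Ag2C2O4 that dissolve per litre. [Ag^+] = 2s, [C2O4^2-] = 0.00541 + s ≈ 0.00541 (common-ion effect: C2O4^2- is already 0.00541 M).
Ksp ≈ (2s)^2 × 0.00541
s = 1.37 x 10^-5 M
Check: s = 1.4 × 10^-5 ≪ 0.00541, so the approximation is valid.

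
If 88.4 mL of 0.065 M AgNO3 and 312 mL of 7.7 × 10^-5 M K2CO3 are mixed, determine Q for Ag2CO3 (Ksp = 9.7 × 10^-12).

1.2 x 10^-8

Total volume = 88.4 + 312 = 400.4 mL.
[Ag^+] = 6.5 x 10^-2 × (88.4/400.4) = 1.44 × 10^-2 M
[CO3^2-] = 7.7 × 10^-5 × (312/400.4) = 6.00 x 10^-5 M
Ag2CO3(s) ⇌ 2 Ag^+(aq) + CO3^2-(aq), so Q = [Ag^+]^2[CO3^2-]
Q = (1.44 × 10^-2)^2(6.00 x 10^-5) = 1.2 × 10^-8
Q > Ksp, so Ag2CO3 will precipitate.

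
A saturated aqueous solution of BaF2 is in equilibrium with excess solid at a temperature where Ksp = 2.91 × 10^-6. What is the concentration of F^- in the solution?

[F^-] = 1.80 × 10^-2 M

BaF2(s) ⇌ Ba^2+ + 2 F^-
Ksp = [Ba^2+][F^-]^2
For each mole of BaF2 that dissolves: [Ba^2+] = s, [F^-] = 2s.
Ksp = s(2s)^2 = 4s^3
s^3 = 2.91 × 10^-6 / 4, so s = 8.994 × 10^-3 M
[F^-] = 2s = 1.80 x 10^-2 M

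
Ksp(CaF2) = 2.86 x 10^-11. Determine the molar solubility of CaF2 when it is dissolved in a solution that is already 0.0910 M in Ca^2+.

s = 8.86 × 10^-6 M

CaF2(s) ⇌ Ca^2+(aq) + 2 F^-(aq)
Ksp = [Ca^2+][F^-]^2
If s mol/L dissolves here, [Ca^2+] = 0.0910 + s ≈ 0.0910, [F^-] = 2s (common-ion effect: Ca^2+ is already 0.0910 M).
Ksp ≈ 0.0910 × (2s)^2
s = 8.86 × 10^-6 M
Check: s = 8.9 × 10^-6 ≪ 0.0910, so the approximation is valid.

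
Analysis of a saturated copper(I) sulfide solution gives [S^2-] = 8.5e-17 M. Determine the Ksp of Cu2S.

Cu2S(s) <=> 2 Cu^+ + S^2-
Stoichiometry gives [Cu^+] = (2/1)[S^2-] = 1.70 × 10^-16 M.
Ksp = [Cu^+]^2[S^2-]
Ksp = (1.70 × 10^-16)^2 × 8.5 × 10^-17 = 2.5 x 10^-48

Ksp = 2.5 × 10^-48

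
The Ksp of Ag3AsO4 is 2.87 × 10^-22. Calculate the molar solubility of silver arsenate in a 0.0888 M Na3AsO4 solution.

Ag3AsO4(s) ⇌ 3 Ag^+(aq) + AsO4^3-(aq)
Ksp = [Ag^+]^3[AsO4^3-]
If s mol/L dissolves here, [Ag^+] = 3s, [AsO4^3-] = 0.0888 + s ≈ 0.0888 (Ksp is small, so little additional dissolves).
Ksp ≈ (3s)^3 × 0.0888
s = 4.93 × 10^-8 M
Check: s = 4.9 × 10^-8 ≪ 0.0888, so the approximation is valid.

4.93 x 10^-8 M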